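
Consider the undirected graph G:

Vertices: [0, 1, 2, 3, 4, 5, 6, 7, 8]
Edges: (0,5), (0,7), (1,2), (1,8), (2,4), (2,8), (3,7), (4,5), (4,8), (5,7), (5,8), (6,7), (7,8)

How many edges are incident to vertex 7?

Vertex 7 has neighbors [0, 3, 5, 6, 8], so deg(7) = 5.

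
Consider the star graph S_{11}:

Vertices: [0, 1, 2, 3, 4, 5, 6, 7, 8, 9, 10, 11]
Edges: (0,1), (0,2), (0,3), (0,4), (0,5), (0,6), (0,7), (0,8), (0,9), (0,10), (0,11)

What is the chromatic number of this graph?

S_{11} has one hub adjacent to 11 leaves; leaves are pairwise non-adjacent.
Color the hub 0 and every leaf 1.
Chromatic number = 2.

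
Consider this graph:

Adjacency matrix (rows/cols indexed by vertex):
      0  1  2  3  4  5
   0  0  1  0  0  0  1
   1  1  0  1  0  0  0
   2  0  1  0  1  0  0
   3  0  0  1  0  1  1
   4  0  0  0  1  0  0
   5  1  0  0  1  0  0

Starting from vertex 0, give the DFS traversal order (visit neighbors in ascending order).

DFS from vertex 0 (neighbors processed in ascending order):
Visit order: 0, 1, 2, 3, 4, 5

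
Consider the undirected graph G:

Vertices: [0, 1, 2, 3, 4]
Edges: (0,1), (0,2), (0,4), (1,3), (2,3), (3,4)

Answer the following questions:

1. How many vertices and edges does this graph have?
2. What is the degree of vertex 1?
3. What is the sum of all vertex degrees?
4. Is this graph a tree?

Count: 5 vertices, 6 edges.
Vertex 1 has neighbors [0, 3], degree = 2.
Handshaking lemma: 2 * 6 = 12.
A tree on 5 vertices has 4 edges. This graph has 6 edges (2 extra). Not a tree.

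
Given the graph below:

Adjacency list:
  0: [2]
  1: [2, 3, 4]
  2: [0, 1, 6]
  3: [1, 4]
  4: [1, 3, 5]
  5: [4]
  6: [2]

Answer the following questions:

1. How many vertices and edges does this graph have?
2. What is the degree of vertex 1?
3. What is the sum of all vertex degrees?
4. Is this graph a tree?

Count: 7 vertices, 7 edges.
Vertex 1 has neighbors [2, 3, 4], degree = 3.
Handshaking lemma: 2 * 7 = 14.
A tree on 7 vertices has 6 edges. This graph has 7 edges (1 extra). Not a tree.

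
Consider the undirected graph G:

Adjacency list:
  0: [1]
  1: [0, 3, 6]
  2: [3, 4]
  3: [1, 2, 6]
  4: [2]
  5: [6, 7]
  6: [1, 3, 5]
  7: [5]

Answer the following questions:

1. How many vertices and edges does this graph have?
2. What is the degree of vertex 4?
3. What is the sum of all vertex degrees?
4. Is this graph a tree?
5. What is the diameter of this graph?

Count: 8 vertices, 8 edges.
Vertex 4 has neighbors [2], degree = 1.
Handshaking lemma: 2 * 8 = 16.
A tree on 8 vertices has 7 edges. This graph has 8 edges (1 extra). Not a tree.
Diameter (longest shortest path) = 5.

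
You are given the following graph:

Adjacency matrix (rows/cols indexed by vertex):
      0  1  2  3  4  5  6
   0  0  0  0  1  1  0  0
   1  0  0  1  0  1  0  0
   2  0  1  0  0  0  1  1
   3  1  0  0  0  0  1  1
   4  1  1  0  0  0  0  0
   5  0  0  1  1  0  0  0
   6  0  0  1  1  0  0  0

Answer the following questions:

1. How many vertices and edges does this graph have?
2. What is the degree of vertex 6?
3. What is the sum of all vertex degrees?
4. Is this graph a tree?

Count: 7 vertices, 8 edges.
Vertex 6 has neighbors [2, 3], degree = 2.
Handshaking lemma: 2 * 8 = 16.
A tree on 7 vertices has 6 edges. This graph has 8 edges (2 extra). Not a tree.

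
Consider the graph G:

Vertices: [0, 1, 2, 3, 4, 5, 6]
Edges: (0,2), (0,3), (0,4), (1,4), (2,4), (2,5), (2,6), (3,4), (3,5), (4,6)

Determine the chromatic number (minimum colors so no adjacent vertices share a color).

The graph has a maximum clique of size 3 (lower bound on chromatic number).
A valid 3-coloring: {0: 2, 1: 1, 2: 1, 3: 1, 4: 0, 5: 0, 6: 2}.
Chromatic number = 3.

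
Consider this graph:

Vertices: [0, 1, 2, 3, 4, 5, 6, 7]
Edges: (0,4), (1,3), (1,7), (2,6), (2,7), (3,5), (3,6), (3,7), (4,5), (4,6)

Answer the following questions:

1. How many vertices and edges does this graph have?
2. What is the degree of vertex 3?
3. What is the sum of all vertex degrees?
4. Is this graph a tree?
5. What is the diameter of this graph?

Count: 8 vertices, 10 edges.
Vertex 3 has neighbors [1, 5, 6, 7], degree = 4.
Handshaking lemma: 2 * 10 = 20.
A tree on 8 vertices has 7 edges. This graph has 10 edges (3 extra). Not a tree.
Diameter (longest shortest path) = 4.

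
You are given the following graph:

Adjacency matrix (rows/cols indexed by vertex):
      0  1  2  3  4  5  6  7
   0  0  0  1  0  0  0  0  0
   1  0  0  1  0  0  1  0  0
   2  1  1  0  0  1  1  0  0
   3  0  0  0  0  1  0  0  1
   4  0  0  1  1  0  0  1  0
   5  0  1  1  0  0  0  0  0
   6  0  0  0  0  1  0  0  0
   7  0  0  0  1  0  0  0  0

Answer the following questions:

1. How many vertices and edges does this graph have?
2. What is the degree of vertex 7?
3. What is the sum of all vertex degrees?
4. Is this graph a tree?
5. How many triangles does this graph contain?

Count: 8 vertices, 8 edges.
Vertex 7 has neighbors [3], degree = 1.
Handshaking lemma: 2 * 8 = 16.
A tree on 8 vertices has 7 edges. This graph has 8 edges (1 extra). Not a tree.
Number of triangles = 1.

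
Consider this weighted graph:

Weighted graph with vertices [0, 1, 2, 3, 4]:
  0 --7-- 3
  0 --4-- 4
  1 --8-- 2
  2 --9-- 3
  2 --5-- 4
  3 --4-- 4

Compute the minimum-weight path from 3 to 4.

Using Dijkstra's algorithm from vertex 3:
Shortest path: 3 -> 4
Total weight: 4 = 4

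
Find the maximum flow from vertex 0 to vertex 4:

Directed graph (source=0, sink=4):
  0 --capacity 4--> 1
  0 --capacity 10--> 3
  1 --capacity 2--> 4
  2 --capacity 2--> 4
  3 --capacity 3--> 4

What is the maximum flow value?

Computing max flow:
  Flow on (0->1): 2/4
  Flow on (0->3): 3/10
  Flow on (1->4): 2/2
  Flow on (3->4): 3/3
Maximum flow = 5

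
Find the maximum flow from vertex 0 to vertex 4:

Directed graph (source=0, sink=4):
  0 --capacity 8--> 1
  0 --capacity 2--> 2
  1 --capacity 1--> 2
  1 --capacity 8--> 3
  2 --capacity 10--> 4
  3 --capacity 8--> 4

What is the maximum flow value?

Computing max flow:
  Flow on (0->1): 8/8
  Flow on (0->2): 2/2
  Flow on (1->2): 1/1
  Flow on (1->3): 7/8
  Flow on (2->4): 3/10
  Flow on (3->4): 7/8
Maximum flow = 10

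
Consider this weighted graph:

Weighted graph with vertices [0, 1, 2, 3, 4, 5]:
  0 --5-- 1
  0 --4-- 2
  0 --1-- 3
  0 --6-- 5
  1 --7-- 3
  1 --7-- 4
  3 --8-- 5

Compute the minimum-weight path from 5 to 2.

Using Dijkstra's algorithm from vertex 5:
Shortest path: 5 -> 0 -> 2
Total weight: 6 + 4 = 10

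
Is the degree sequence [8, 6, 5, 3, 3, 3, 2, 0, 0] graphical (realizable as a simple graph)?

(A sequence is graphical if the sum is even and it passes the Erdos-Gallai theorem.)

Sum of degrees = 30. Sum is even but fails Erdos-Gallai. The sequence is NOT graphical.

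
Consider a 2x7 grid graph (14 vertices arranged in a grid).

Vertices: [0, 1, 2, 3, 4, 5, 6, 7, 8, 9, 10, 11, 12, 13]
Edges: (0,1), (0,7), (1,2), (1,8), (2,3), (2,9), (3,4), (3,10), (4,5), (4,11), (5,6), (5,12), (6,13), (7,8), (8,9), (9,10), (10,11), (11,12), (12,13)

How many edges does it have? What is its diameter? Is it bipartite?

A 2x7 grid has 7 vertical edges and 12 horizontal edges.
Total edges = 7 + 12 = 19.
Diameter = (2-1) + (7-1) = 7 (corner to opposite corner).
Grid graphs are bipartite (checkerboard coloring).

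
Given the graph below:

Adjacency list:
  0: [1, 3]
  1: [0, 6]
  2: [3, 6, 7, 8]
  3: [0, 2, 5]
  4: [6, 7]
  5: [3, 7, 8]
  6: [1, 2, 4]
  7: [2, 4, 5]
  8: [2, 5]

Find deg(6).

Vertex 6 has neighbors [1, 2, 4], so deg(6) = 3.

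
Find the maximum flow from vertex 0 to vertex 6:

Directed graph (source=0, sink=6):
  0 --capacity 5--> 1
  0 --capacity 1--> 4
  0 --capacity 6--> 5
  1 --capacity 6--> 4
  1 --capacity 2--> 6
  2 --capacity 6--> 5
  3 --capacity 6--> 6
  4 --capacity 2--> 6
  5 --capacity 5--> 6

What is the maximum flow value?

Computing max flow:
  Flow on (0->1): 3/5
  Flow on (0->4): 1/1
  Flow on (0->5): 5/6
  Flow on (1->4): 1/6
  Flow on (1->6): 2/2
  Flow on (4->6): 2/2
  Flow on (5->6): 5/5
Maximum flow = 9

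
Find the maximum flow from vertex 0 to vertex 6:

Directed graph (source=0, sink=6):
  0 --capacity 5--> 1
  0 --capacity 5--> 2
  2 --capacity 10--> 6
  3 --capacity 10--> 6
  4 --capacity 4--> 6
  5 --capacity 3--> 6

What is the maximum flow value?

Computing max flow:
  Flow on (0->2): 5/5
  Flow on (2->6): 5/10
Maximum flow = 5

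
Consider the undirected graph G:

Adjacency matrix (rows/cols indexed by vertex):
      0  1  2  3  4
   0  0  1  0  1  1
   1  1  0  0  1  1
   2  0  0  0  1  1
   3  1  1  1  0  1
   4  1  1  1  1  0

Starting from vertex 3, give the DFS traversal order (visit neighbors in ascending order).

DFS from vertex 3 (neighbors processed in ascending order):
Visit order: 3, 0, 1, 4, 2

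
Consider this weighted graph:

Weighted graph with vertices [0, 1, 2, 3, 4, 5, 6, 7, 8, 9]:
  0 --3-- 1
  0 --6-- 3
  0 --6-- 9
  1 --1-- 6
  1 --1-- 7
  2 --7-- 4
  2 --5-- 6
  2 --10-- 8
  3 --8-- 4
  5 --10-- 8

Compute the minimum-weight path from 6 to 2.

Using Dijkstra's algorithm from vertex 6:
Shortest path: 6 -> 2
Total weight: 5 = 5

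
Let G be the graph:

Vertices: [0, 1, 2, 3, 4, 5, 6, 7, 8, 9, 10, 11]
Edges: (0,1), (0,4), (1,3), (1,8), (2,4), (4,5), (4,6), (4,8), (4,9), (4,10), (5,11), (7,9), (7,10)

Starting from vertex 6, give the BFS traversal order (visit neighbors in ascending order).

BFS from vertex 6 (neighbors processed in ascending order):
Visit order: 6, 4, 0, 2, 5, 8, 9, 10, 1, 11, 7, 3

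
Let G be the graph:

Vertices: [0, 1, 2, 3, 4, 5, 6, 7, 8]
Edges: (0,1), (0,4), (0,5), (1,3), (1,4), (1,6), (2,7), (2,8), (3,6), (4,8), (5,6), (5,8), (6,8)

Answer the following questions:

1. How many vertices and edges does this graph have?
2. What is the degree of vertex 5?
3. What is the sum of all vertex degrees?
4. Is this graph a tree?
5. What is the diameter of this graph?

Count: 9 vertices, 13 edges.
Vertex 5 has neighbors [0, 6, 8], degree = 3.
Handshaking lemma: 2 * 13 = 26.
A tree on 9 vertices has 8 edges. This graph has 13 edges (5 extra). Not a tree.
Diameter (longest shortest path) = 4.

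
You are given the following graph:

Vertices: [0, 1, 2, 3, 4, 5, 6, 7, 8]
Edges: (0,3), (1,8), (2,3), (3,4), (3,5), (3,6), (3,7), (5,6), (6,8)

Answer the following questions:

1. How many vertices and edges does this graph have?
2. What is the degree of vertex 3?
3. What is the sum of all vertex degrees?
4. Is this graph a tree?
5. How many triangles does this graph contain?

Count: 9 vertices, 9 edges.
Vertex 3 has neighbors [0, 2, 4, 5, 6, 7], degree = 6.
Handshaking lemma: 2 * 9 = 18.
A tree on 9 vertices has 8 edges. This graph has 9 edges (1 extra). Not a tree.
Number of triangles = 1.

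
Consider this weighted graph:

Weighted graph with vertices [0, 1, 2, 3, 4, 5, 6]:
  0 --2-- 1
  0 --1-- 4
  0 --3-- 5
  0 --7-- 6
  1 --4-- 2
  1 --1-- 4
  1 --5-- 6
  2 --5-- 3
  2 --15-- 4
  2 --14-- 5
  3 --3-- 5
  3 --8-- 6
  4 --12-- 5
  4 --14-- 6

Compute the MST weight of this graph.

Applying Kruskal's algorithm (sort edges by weight, add if no cycle):
  Add (0,4) w=1
  Add (1,4) w=1
  Skip (0,1) w=2 (creates cycle)
  Add (0,5) w=3
  Add (3,5) w=3
  Add (1,2) w=4
  Add (1,6) w=5
  Skip (2,3) w=5 (creates cycle)
  Skip (0,6) w=7 (creates cycle)
  Skip (3,6) w=8 (creates cycle)
  Skip (4,5) w=12 (creates cycle)
  Skip (2,5) w=14 (creates cycle)
  Skip (4,6) w=14 (creates cycle)
  Skip (2,4) w=15 (creates cycle)
MST weight = 17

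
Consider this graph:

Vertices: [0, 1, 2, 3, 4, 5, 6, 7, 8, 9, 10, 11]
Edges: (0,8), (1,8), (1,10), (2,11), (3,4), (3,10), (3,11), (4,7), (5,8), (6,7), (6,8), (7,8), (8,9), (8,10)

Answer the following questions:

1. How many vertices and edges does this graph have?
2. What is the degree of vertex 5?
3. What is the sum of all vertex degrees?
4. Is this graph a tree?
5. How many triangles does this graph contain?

Count: 12 vertices, 14 edges.
Vertex 5 has neighbors [8], degree = 1.
Handshaking lemma: 2 * 14 = 28.
A tree on 12 vertices has 11 edges. This graph has 14 edges (3 extra). Not a tree.
Number of triangles = 2.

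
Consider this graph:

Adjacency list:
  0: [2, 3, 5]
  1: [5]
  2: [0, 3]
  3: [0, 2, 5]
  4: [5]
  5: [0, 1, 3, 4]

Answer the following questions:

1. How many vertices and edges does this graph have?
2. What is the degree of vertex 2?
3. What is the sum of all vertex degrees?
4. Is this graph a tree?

Count: 6 vertices, 7 edges.
Vertex 2 has neighbors [0, 3], degree = 2.
Handshaking lemma: 2 * 7 = 14.
A tree on 6 vertices has 5 edges. This graph has 7 edges (2 extra). Not a tree.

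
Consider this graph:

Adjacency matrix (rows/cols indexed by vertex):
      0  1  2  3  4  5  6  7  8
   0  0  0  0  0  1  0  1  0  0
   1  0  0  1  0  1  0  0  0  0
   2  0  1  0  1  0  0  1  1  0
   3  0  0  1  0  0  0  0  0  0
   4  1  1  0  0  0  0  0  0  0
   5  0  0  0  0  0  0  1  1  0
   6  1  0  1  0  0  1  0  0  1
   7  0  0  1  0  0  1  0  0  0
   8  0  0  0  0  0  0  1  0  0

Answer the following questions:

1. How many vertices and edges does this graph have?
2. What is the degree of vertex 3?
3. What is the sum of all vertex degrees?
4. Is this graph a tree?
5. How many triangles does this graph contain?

Count: 9 vertices, 10 edges.
Vertex 3 has neighbors [2], degree = 1.
Handshaking lemma: 2 * 10 = 20.
A tree on 9 vertices has 8 edges. This graph has 10 edges (2 extra). Not a tree.
Number of triangles = 0.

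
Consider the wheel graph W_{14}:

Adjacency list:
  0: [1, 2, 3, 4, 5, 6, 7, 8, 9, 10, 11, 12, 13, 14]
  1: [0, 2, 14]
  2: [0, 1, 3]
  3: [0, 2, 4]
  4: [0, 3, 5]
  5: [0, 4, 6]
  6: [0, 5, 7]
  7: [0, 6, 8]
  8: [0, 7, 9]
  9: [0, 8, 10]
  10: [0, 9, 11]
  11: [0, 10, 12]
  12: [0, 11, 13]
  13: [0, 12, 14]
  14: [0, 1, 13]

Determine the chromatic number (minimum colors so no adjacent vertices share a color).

W_{14} = C_{14} plus a hub adjacent to every cycle vertex.
The outer cycle needs 2 colors (even cycle); the hub is adjacent to all of them so needs a fresh color.
Chromatic number = 2 + 1 = 3.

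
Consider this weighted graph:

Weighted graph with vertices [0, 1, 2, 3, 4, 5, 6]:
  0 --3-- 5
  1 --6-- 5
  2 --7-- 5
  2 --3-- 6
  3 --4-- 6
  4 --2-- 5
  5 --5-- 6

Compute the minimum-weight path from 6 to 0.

Using Dijkstra's algorithm from vertex 6:
Shortest path: 6 -> 5 -> 0
Total weight: 5 + 3 = 8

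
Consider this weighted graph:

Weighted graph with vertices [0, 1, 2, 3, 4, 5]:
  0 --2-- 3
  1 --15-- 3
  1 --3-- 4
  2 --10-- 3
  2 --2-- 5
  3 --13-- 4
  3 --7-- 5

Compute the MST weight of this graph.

Applying Kruskal's algorithm (sort edges by weight, add if no cycle):
  Add (0,3) w=2
  Add (2,5) w=2
  Add (1,4) w=3
  Add (3,5) w=7
  Skip (2,3) w=10 (creates cycle)
  Add (3,4) w=13
  Skip (1,3) w=15 (creates cycle)
MST weight = 27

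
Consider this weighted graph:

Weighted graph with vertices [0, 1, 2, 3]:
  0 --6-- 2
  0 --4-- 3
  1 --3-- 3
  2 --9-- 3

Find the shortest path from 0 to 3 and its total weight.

Using Dijkstra's algorithm from vertex 0:
Shortest path: 0 -> 3
Total weight: 4 = 4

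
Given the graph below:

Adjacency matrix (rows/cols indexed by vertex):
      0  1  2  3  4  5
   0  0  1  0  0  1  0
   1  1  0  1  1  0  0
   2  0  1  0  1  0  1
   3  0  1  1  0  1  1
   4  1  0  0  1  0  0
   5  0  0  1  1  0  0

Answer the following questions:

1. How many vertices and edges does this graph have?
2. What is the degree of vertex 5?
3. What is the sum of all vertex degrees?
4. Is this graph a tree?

Count: 6 vertices, 8 edges.
Vertex 5 has neighbors [2, 3], degree = 2.
Handshaking lemma: 2 * 8 = 16.
A tree on 6 vertices has 5 edges. This graph has 8 edges (3 extra). Not a tree.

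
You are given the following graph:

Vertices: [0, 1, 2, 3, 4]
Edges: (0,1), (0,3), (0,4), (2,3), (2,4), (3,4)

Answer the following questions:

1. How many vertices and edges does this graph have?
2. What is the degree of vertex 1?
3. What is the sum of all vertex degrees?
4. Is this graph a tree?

Count: 5 vertices, 6 edges.
Vertex 1 has neighbors [0], degree = 1.
Handshaking lemma: 2 * 6 = 12.
A tree on 5 vertices has 4 edges. This graph has 6 edges (2 extra). Not a tree.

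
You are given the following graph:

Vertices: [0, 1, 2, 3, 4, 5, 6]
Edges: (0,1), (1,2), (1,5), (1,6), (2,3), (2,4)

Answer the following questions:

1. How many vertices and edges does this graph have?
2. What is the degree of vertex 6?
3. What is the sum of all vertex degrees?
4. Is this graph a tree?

Count: 7 vertices, 6 edges.
Vertex 6 has neighbors [1], degree = 1.
Handshaking lemma: 2 * 6 = 12.
A graph is a tree iff it is connected and has exactly n-1 edges. This graph is connected (all 7 vertices in one component) and has 7-1 = 6 edges. It is a tree.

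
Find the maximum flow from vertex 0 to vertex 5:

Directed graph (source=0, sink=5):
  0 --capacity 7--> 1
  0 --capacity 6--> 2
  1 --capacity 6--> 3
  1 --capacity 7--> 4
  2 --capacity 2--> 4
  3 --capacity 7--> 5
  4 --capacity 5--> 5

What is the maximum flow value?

Computing max flow:
  Flow on (0->1): 7/7
  Flow on (0->2): 2/6
  Flow on (1->3): 6/6
  Flow on (1->4): 1/7
  Flow on (2->4): 2/2
  Flow on (3->5): 6/7
  Flow on (4->5): 3/5
Maximum flow = 9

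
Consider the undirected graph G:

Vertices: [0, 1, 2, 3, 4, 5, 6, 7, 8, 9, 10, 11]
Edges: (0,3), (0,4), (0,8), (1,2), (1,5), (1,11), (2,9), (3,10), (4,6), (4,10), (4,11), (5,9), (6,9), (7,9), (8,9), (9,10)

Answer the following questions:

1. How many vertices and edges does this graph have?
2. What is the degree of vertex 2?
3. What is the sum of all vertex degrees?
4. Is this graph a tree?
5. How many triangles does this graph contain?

Count: 12 vertices, 16 edges.
Vertex 2 has neighbors [1, 9], degree = 2.
Handshaking lemma: 2 * 16 = 32.
A tree on 12 vertices has 11 edges. This graph has 16 edges (5 extra). Not a tree.
Number of triangles = 0.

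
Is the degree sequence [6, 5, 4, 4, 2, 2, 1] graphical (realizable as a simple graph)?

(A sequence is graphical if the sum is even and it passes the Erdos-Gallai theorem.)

Sum of degrees = 24. Sum is even but fails Erdos-Gallai. The sequence is NOT graphical.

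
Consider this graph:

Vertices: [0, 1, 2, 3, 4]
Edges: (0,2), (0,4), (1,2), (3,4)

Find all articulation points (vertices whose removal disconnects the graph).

An articulation point is a vertex whose removal disconnects the graph.
Articulation points: [0, 2, 4]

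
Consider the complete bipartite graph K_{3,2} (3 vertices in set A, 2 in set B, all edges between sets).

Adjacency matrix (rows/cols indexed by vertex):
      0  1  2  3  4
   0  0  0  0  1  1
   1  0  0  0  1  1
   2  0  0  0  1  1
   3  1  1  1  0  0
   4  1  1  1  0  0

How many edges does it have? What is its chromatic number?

K_{3,2} has 3 * 2 = 6 edges.
Bipartite graphs have chromatic number 2 (color each partition differently).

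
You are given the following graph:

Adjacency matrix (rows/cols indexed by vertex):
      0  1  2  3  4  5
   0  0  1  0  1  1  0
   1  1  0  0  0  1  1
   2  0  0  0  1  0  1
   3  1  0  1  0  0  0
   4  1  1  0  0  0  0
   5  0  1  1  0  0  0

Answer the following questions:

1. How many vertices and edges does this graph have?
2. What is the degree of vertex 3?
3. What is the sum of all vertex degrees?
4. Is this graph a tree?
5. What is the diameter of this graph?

Count: 6 vertices, 7 edges.
Vertex 3 has neighbors [0, 2], degree = 2.
Handshaking lemma: 2 * 7 = 14.
A tree on 6 vertices has 5 edges. This graph has 7 edges (2 extra). Not a tree.
Diameter (longest shortest path) = 3.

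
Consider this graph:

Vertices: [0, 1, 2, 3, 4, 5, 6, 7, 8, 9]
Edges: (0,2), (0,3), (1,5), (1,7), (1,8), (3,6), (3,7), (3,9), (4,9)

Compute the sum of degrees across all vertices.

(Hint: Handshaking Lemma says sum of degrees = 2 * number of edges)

Count edges: 9 edges.
By Handshaking Lemma: sum of degrees = 2 * 9 = 18.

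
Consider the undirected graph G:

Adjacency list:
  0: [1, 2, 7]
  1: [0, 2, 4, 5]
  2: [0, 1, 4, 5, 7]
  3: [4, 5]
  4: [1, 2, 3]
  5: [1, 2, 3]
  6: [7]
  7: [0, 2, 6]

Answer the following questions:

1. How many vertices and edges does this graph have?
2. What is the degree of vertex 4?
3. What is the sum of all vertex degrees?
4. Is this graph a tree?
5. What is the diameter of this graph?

Count: 8 vertices, 12 edges.
Vertex 4 has neighbors [1, 2, 3], degree = 3.
Handshaking lemma: 2 * 12 = 24.
A tree on 8 vertices has 7 edges. This graph has 12 edges (5 extra). Not a tree.
Diameter (longest shortest path) = 4.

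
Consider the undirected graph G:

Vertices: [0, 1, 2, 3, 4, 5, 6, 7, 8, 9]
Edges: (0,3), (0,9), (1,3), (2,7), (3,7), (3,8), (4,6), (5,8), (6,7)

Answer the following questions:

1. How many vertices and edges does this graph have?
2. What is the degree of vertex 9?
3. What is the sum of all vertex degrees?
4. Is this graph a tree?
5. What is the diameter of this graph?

Count: 10 vertices, 9 edges.
Vertex 9 has neighbors [0], degree = 1.
Handshaking lemma: 2 * 9 = 18.
A graph is a tree iff it is connected and has exactly n-1 edges. This graph is connected (all 10 vertices in one component) and has 10-1 = 9 edges. It is a tree.
Diameter (longest shortest path) = 5.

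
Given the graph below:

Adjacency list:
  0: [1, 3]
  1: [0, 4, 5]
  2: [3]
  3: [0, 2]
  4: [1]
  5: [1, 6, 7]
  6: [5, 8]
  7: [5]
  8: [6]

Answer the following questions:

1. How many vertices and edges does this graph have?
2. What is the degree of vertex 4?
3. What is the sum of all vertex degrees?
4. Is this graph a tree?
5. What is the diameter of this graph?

Count: 9 vertices, 8 edges.
Vertex 4 has neighbors [1], degree = 1.
Handshaking lemma: 2 * 8 = 16.
A graph is a tree iff it is connected and has exactly n-1 edges. This graph is connected (all 9 vertices in one component) and has 9-1 = 8 edges. It is a tree.
Diameter (longest shortest path) = 6.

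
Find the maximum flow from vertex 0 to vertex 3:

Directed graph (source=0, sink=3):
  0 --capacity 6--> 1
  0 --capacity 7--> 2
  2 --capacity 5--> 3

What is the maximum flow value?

Computing max flow:
  Flow on (0->2): 5/7
  Flow on (2->3): 5/5
Maximum flow = 5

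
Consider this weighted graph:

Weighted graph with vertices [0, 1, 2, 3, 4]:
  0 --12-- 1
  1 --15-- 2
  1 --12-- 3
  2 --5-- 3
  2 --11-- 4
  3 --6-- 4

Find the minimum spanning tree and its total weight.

Applying Kruskal's algorithm (sort edges by weight, add if no cycle):
  Add (2,3) w=5
  Add (3,4) w=6
  Skip (2,4) w=11 (creates cycle)
  Add (0,1) w=12
  Add (1,3) w=12
  Skip (1,2) w=15 (creates cycle)
MST weight = 35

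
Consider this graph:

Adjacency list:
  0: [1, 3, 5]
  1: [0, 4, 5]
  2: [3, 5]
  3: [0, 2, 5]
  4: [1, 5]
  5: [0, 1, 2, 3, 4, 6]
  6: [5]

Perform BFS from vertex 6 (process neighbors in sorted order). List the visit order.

BFS from vertex 6 (neighbors processed in ascending order):
Visit order: 6, 5, 0, 1, 2, 3, 4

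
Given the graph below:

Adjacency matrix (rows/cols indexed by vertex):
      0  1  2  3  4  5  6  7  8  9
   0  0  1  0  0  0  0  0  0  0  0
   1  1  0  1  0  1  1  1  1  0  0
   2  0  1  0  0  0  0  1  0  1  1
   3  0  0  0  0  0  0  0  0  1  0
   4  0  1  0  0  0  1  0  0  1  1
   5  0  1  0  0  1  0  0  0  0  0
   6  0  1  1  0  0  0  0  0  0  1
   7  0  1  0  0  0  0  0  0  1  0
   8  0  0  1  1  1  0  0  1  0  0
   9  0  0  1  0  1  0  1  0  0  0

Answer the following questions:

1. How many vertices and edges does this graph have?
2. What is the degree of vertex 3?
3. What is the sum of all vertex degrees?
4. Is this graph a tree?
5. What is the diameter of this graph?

Count: 10 vertices, 15 edges.
Vertex 3 has neighbors [8], degree = 1.
Handshaking lemma: 2 * 15 = 30.
A tree on 10 vertices has 9 edges. This graph has 15 edges (6 extra). Not a tree.
Diameter (longest shortest path) = 4.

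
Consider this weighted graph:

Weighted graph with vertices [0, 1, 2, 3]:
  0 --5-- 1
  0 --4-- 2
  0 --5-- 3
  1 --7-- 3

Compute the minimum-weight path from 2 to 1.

Using Dijkstra's algorithm from vertex 2:
Shortest path: 2 -> 0 -> 1
Total weight: 4 + 5 = 9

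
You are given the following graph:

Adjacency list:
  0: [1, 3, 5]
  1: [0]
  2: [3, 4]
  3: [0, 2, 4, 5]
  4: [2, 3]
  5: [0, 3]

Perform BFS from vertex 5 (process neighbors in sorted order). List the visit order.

BFS from vertex 5 (neighbors processed in ascending order):
Visit order: 5, 0, 3, 1, 2, 4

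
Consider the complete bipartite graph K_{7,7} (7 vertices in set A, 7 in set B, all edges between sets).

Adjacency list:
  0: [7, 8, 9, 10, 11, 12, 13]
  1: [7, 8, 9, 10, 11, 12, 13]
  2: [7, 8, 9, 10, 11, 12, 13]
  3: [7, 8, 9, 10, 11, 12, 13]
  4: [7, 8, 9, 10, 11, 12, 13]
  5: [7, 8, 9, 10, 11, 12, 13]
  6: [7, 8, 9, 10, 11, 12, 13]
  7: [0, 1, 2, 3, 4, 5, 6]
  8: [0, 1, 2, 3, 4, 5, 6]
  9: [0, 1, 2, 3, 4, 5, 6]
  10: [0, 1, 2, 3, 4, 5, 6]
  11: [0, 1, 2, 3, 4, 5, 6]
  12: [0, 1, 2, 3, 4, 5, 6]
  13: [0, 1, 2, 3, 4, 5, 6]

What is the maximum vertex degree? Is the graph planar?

Set-A vertices have degree 7; set-B vertices have degree 7. Maximum degree = max(7,7) = 7.
K_{7,7} contains K_{3,3} as a subgraph (since both sides have >= 3 vertices); by Kuratowski's theorem it is not planar.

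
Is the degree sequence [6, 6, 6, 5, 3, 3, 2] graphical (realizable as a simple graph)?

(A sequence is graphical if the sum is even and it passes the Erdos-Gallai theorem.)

Sum of degrees = 31. Sum is odd, so the sequence is NOT graphical.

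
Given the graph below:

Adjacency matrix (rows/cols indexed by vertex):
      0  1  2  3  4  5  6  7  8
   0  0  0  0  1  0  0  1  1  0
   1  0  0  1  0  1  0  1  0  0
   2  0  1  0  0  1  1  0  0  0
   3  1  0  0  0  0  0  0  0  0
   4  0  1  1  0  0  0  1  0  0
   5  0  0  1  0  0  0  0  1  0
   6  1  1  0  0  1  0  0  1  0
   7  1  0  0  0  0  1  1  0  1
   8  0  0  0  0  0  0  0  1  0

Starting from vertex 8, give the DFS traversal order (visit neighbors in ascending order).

DFS from vertex 8 (neighbors processed in ascending order):
Visit order: 8, 7, 0, 3, 6, 1, 2, 4, 5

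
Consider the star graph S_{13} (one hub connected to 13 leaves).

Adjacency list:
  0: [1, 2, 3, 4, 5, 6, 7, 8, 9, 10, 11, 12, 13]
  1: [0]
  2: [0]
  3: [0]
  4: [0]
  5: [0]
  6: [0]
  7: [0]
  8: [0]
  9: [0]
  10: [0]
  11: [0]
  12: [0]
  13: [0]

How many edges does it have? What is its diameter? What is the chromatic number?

Star graph S_{13}: the hub connects to all 13 leaves.
Edges = 13.
Diameter = 2 (any leaf to hub is 1, leaf to leaf through hub is 2).
Star graphs are bipartite (hub vs leaves), so chromatic number = 2.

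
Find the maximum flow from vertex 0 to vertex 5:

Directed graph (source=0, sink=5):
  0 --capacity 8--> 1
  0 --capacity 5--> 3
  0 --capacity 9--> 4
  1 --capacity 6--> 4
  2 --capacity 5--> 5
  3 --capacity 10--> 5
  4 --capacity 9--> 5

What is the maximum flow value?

Computing max flow:
  Flow on (0->1): 6/8
  Flow on (0->3): 5/5
  Flow on (0->4): 3/9
  Flow on (1->4): 6/6
  Flow on (3->5): 5/10
  Flow on (4->5): 9/9
Maximum flow = 14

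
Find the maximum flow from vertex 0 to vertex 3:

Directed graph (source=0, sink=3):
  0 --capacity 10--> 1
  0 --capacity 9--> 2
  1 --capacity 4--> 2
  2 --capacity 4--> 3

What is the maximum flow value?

Computing max flow:
  Flow on (0->1): 4/10
  Flow on (1->2): 4/4
  Flow on (2->3): 4/4
Maximum flow = 4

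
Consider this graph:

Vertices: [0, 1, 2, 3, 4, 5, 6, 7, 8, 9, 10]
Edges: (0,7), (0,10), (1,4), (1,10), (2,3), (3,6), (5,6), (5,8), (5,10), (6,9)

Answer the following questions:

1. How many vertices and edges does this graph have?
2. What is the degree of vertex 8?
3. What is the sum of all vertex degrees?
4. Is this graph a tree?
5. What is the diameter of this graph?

Count: 11 vertices, 10 edges.
Vertex 8 has neighbors [5], degree = 1.
Handshaking lemma: 2 * 10 = 20.
A graph is a tree iff it is connected and has exactly n-1 edges. This graph is connected (all 11 vertices in one component) and has 11-1 = 10 edges. It is a tree.
Diameter (longest shortest path) = 6.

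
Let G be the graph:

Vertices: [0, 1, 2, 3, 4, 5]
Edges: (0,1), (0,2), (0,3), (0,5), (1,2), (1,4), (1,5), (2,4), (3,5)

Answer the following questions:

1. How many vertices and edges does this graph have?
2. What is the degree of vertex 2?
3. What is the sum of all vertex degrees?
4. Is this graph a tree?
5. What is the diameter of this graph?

Count: 6 vertices, 9 edges.
Vertex 2 has neighbors [0, 1, 4], degree = 3.
Handshaking lemma: 2 * 9 = 18.
A tree on 6 vertices has 5 edges. This graph has 9 edges (4 extra). Not a tree.
Diameter (longest shortest path) = 3.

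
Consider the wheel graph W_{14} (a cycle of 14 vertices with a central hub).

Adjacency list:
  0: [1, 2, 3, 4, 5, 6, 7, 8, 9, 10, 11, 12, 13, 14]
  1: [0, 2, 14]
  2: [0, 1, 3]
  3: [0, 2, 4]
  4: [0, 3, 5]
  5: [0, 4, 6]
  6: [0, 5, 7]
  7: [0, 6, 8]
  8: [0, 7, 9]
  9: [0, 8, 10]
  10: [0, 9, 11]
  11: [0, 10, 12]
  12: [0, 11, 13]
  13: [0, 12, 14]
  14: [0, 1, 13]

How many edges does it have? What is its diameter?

Wheel graph W_{14}: 14 cycle edges + 14 spoke edges = 28 edges.
The hub is distance 1 from all cycle vertices. Max distance between cycle vertices through hub is 2.
Diameter = 2.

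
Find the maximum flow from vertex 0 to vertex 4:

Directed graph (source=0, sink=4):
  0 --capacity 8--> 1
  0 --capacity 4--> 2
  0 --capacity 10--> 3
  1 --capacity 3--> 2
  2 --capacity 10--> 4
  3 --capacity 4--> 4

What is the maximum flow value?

Computing max flow:
  Flow on (0->1): 3/8
  Flow on (0->2): 4/4
  Flow on (0->3): 4/10
  Flow on (1->2): 3/3
  Flow on (2->4): 7/10
  Flow on (3->4): 4/4
Maximum flow = 11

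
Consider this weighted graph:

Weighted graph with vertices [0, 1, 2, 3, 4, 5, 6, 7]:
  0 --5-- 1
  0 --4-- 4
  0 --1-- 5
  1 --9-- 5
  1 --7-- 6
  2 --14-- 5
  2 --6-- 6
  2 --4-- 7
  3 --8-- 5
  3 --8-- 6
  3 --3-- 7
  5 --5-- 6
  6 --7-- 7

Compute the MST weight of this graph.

Applying Kruskal's algorithm (sort edges by weight, add if no cycle):
  Add (0,5) w=1
  Add (3,7) w=3
  Add (0,4) w=4
  Add (2,7) w=4
  Add (0,1) w=5
  Add (5,6) w=5
  Add (2,6) w=6
  Skip (1,6) w=7 (creates cycle)
  Skip (6,7) w=7 (creates cycle)
  Skip (3,5) w=8 (creates cycle)
  Skip (3,6) w=8 (creates cycle)
  Skip (1,5) w=9 (creates cycle)
  Skip (2,5) w=14 (creates cycle)
MST weight = 28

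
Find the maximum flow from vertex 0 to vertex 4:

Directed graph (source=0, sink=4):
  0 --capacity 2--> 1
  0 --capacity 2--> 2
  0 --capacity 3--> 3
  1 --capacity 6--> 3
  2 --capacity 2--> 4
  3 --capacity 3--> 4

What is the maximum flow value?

Computing max flow:
  Flow on (0->2): 2/2
  Flow on (0->3): 3/3
  Flow on (2->4): 2/2
  Flow on (3->4): 3/3
Maximum flow = 5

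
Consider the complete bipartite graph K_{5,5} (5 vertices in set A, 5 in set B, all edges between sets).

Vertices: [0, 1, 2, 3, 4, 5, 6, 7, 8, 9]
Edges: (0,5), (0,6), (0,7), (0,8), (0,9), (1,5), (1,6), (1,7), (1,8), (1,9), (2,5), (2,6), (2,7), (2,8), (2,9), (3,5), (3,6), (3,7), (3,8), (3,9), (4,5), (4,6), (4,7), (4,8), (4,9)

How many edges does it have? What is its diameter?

K_{5,5} has 5 * 5 = 25 edges.
Any vertex reaches any opposite-side vertex in 1 step; same-side vertices reach in 2 steps via any opposite-side vertex.
Diameter = 2.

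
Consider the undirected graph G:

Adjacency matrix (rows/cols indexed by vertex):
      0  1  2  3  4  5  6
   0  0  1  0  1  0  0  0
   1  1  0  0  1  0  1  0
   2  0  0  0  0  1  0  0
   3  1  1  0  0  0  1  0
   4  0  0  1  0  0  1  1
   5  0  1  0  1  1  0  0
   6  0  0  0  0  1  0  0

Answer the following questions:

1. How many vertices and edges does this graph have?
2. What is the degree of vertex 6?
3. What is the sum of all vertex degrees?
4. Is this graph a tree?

Count: 7 vertices, 8 edges.
Vertex 6 has neighbors [4], degree = 1.
Handshaking lemma: 2 * 8 = 16.
A tree on 7 vertices has 6 edges. This graph has 8 edges (2 extra). Not a tree.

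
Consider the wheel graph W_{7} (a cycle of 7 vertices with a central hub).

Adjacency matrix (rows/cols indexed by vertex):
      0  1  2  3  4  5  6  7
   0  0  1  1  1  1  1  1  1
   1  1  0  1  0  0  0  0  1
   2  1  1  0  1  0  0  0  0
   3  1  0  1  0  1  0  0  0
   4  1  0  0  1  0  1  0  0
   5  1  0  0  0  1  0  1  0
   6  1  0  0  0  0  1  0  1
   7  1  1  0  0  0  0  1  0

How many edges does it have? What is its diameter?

Wheel graph W_{7}: 7 cycle edges + 7 spoke edges = 14 edges.
The hub is distance 1 from all cycle vertices. Max distance between cycle vertices through hub is 2.
Diameter = 2.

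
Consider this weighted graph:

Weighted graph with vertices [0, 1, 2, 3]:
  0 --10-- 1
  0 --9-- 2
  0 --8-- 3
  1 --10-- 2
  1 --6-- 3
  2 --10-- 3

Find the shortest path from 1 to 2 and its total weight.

Using Dijkstra's algorithm from vertex 1:
Shortest path: 1 -> 2
Total weight: 10 = 10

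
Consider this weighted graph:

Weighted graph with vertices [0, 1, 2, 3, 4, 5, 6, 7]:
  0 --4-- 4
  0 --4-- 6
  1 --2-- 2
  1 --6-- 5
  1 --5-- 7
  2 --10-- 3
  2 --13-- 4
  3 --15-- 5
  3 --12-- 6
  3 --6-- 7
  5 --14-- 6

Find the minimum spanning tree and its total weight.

Applying Kruskal's algorithm (sort edges by weight, add if no cycle):
  Add (1,2) w=2
  Add (0,4) w=4
  Add (0,6) w=4
  Add (1,7) w=5
  Add (1,5) w=6
  Add (3,7) w=6
  Skip (2,3) w=10 (creates cycle)
  Add (3,6) w=12
  Skip (2,4) w=13 (creates cycle)
  Skip (5,6) w=14 (creates cycle)
  Skip (3,5) w=15 (creates cycle)
MST weight = 39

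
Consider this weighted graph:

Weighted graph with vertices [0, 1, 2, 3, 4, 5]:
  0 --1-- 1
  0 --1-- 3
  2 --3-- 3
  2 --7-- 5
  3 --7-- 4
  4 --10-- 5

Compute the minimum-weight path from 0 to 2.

Using Dijkstra's algorithm from vertex 0:
Shortest path: 0 -> 3 -> 2
Total weight: 1 + 3 = 4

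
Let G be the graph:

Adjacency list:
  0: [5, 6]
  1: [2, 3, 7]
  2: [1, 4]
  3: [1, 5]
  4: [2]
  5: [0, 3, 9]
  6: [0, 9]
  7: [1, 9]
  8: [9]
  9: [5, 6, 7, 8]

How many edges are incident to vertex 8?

Vertex 8 has neighbors [9], so deg(8) = 1.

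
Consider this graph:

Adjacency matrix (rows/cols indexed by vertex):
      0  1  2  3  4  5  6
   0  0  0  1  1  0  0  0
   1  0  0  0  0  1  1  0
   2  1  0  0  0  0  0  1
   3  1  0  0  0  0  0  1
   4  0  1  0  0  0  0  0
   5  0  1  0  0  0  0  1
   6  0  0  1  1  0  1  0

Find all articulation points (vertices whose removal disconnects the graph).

An articulation point is a vertex whose removal disconnects the graph.
Articulation points: [1, 5, 6]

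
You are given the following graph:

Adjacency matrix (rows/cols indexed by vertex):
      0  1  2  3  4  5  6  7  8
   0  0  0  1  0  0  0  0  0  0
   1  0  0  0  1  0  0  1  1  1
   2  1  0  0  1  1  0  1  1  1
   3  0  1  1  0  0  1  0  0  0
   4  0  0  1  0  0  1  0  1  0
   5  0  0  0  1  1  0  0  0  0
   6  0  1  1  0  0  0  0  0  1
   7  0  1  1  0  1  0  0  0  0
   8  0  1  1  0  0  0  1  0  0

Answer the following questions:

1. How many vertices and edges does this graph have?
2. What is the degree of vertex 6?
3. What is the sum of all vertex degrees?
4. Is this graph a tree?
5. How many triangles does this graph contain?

Count: 9 vertices, 14 edges.
Vertex 6 has neighbors [1, 2, 8], degree = 3.
Handshaking lemma: 2 * 14 = 28.
A tree on 9 vertices has 8 edges. This graph has 14 edges (6 extra). Not a tree.
Number of triangles = 3.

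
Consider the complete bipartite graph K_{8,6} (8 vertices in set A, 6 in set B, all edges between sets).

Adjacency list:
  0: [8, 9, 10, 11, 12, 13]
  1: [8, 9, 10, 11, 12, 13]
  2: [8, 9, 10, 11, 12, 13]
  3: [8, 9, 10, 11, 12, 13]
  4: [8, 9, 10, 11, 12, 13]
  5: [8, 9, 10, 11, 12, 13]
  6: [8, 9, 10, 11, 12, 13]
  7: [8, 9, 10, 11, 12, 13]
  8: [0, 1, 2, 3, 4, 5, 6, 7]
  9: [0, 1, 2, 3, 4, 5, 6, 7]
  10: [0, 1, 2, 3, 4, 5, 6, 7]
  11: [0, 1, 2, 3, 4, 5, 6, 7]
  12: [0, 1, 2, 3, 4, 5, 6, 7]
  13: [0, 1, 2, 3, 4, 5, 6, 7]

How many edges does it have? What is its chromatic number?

K_{8,6} has 8 * 6 = 48 edges.
Bipartite graphs have chromatic number 2 (color each partition differently).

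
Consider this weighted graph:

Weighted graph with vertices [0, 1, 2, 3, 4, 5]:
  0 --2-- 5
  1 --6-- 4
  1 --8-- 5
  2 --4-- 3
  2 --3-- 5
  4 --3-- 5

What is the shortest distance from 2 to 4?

Using Dijkstra's algorithm from vertex 2:
Shortest path: 2 -> 5 -> 4
Total weight: 3 + 3 = 6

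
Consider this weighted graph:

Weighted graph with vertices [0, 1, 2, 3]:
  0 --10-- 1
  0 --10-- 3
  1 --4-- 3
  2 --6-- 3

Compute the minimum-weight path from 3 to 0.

Using Dijkstra's algorithm from vertex 3:
Shortest path: 3 -> 0
Total weight: 10 = 10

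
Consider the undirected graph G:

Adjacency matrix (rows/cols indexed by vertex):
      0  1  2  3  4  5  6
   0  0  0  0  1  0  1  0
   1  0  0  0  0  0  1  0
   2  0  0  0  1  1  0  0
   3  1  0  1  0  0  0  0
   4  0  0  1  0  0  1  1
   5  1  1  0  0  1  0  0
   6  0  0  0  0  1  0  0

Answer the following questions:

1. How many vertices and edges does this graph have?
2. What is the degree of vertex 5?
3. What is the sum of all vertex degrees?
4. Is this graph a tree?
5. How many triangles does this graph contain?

Count: 7 vertices, 7 edges.
Vertex 5 has neighbors [0, 1, 4], degree = 3.
Handshaking lemma: 2 * 7 = 14.
A tree on 7 vertices has 6 edges. This graph has 7 edges (1 extra). Not a tree.
Number of triangles = 0.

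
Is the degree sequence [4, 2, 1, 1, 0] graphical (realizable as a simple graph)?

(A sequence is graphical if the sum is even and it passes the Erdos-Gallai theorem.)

Sum of degrees = 8. Sum is even but fails Erdos-Gallai. The sequence is NOT graphical.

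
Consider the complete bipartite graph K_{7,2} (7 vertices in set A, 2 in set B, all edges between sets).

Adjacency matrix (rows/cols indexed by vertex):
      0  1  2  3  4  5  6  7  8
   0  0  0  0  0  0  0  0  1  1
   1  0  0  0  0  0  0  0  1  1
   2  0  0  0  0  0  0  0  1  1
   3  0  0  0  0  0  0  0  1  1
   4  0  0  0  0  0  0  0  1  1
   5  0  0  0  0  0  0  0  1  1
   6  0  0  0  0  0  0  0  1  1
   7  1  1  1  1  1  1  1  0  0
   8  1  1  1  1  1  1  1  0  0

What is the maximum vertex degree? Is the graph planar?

Set-A vertices have degree 2; set-B vertices have degree 7. Maximum degree = max(7,2) = 7.
min(7,2) <= 2, so K_{7,2} avoids a K_{3,3} subdivision and is planar.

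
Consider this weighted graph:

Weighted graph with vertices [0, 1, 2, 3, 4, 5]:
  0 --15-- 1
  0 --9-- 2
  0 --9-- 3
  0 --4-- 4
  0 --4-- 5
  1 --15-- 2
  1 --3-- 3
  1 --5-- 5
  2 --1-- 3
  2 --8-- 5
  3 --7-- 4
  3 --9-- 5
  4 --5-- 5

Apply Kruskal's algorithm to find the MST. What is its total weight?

Applying Kruskal's algorithm (sort edges by weight, add if no cycle):
  Add (2,3) w=1
  Add (1,3) w=3
  Add (0,5) w=4
  Add (0,4) w=4
  Add (1,5) w=5
  Skip (4,5) w=5 (creates cycle)
  Skip (3,4) w=7 (creates cycle)
  Skip (2,5) w=8 (creates cycle)
  Skip (0,2) w=9 (creates cycle)
  Skip (0,3) w=9 (creates cycle)
  Skip (3,5) w=9 (creates cycle)
  Skip (0,1) w=15 (creates cycle)
  Skip (1,2) w=15 (creates cycle)
MST weight = 17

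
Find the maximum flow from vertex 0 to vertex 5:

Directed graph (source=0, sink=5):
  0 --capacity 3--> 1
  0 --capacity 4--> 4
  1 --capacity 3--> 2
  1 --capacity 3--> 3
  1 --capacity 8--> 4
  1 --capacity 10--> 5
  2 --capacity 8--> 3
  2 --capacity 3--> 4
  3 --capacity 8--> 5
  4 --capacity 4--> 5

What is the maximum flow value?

Computing max flow:
  Flow on (0->1): 3/3
  Flow on (0->4): 4/4
  Flow on (1->5): 3/10
  Flow on (4->5): 4/4
Maximum flow = 7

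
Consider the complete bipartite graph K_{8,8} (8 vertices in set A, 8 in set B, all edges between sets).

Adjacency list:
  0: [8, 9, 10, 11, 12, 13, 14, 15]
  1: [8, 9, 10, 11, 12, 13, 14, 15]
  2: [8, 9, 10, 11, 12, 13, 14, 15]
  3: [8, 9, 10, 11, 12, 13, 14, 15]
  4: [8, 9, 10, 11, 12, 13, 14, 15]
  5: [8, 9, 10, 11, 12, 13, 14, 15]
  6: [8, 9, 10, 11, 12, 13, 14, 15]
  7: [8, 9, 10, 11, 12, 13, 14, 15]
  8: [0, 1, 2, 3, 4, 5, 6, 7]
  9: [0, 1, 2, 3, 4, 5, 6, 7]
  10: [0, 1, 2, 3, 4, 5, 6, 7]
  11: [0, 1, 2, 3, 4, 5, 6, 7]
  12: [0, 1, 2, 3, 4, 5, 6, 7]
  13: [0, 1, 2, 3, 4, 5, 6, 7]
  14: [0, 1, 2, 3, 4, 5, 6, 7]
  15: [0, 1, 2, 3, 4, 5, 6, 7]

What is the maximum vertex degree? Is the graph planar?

Set-A vertices have degree 8; set-B vertices have degree 8. Maximum degree = max(8,8) = 8.
K_{8,8} contains K_{3,3} as a subgraph (since both sides have >= 3 vertices); by Kuratowski's theorem it is not planar.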